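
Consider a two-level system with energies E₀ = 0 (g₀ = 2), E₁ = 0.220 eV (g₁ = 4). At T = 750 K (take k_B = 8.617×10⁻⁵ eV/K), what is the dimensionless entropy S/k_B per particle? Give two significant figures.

k_BT = 8.617×10⁻⁵ × 750 K = 0.06463 eV.
Eᵢ/kT = 0, 3.404.
Z = Σ gᵢe^(−Eᵢ/kT) = 2·e^(−0) + 4·e^(−3.404) = 2.000 + 0.1330 = 2.133.
⟨E⟩ = Σ EᵢPᵢ = 0.01372 eV.
S/k_B = ln Z + ⟨E⟩/kT = ln(2.133) + 0.01372/0.06463 = 0.7575 + 0.2123 = 0.97.

0.97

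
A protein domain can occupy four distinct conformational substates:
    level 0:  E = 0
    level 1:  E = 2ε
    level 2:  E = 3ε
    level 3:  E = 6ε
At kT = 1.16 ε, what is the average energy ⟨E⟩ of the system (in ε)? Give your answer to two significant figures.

Eᵢ/kT = 0, 1.724, 2.586, 5.172.
Z = Σ e^(−Eᵢ/kT) = e^(−0) + e^(−1.724) + e^(−2.586) + e^(−5.172) = 1.000 + 0.1784 + 0.07532 + 0.005673 = 1.259.
⟨E⟩ = Σ Eᵢ e^(−Eᵢ/kT) / Z = (0·1.000 + 2·0.1784 + 3·0.07532 + 6·0.005673) / 1.259 = 0.49 ε.

0.49 ε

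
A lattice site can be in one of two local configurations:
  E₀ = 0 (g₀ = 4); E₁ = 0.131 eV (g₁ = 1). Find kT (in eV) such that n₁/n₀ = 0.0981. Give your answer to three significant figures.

0.140 eV

n₁/n₀ = (g₁/g₀) exp[−(E₁−E₀)/kT] = 0.0981.
⇒ (E₁−E₀)/kT = ln((1/4)/0.0981) = ln(2.5484) = 0.93547.
kT = 0.131 eV / 0.93547 = 0.140 eV.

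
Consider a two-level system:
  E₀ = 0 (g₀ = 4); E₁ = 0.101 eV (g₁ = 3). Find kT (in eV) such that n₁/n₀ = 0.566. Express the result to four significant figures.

n₁/n₀ = (g₁/g₀) exp[−(E₁−E₀)/kT] = 0.566.
⇒ (E₁−E₀)/kT = ln((3/4)/0.566) = ln(1.32509) = 0.281480.
kT = 0.101 eV / 0.281480 = 0.3588 eV.

0.3588 eV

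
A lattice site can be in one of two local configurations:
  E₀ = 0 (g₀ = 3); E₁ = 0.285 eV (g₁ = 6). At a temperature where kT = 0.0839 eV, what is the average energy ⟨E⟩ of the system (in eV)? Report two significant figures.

Eᵢ/kT = 0, 3.397.
Z = Σ gᵢe^(−Eᵢ/kT) = 3·e^(−0) + 6·e^(−3.397) = 3.000 + 0.2008 = 3.201.
⟨E⟩ = Σ Eᵢ gᵢe^(−Eᵢ/kT) / Z = (0·3.000 + 0.285·0.2008) / 3.201 = 0.018 eV.

0.018 eV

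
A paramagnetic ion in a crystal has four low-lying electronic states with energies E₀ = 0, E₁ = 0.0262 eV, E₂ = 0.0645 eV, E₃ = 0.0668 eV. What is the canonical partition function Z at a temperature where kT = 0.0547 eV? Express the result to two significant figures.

Eᵢ/kT = 0, 0.4790, 1.179, 1.221.
Z = Σ e^(−Eᵢ/kT) = e^(−0) + e^(−0.4790) + e^(−1.179) + e^(−1.221) = 1.000 + 0.6194 + 0.3076 + 0.2949 = 2.222.

Z = 2.2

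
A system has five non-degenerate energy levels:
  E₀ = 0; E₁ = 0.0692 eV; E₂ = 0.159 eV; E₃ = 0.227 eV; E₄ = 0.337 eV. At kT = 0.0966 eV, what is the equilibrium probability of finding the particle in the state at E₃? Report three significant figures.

0.0528

Eᵢ/kT = 0, 0.71636, 1.6460, 2.3499, 3.4886.
Z = Σ e^(−Eᵢ/kT) = e^(−0) + e^(−0.71636) + e^(−1.6460) + e^(−2.3499) + e^(−3.4886) = 1.0000 + 0.48853 + 0.19282 + 0.095379 + 0.030544 = 1.8073.
P₃ = e^(−E₃/kT) / Z = 0.095379/1.8073 = 0.0528.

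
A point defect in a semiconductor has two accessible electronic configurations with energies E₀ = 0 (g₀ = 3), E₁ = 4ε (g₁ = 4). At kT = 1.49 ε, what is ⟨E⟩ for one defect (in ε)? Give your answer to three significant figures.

Eᵢ/kT = 0, 2.6846.
Z = Σ gᵢe^(−Eᵢ/kT) = 3·e^(−0) + 4·e^(−2.6846) = 3.0000 + 0.27299 = 3.2730.
⟨E⟩ = Σ Eᵢ gᵢe^(−Eᵢ/kT) / Z = (0·3.0000 + 4·0.27299) / 3.2730 = 0.334 ε.

0.334 ε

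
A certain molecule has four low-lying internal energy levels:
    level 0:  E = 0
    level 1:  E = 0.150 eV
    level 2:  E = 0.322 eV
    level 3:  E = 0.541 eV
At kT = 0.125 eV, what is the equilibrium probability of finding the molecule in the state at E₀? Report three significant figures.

0.719

Eᵢ/kT = 0, 1.2000, 2.5760, 4.3280.
Z = Σ e^(−Eᵢ/kT) = e^(−0) + e^(−1.2000) + e^(−2.5760) + e^(−4.3280) = 1.0000 + 0.30119 + 0.076078 + 0.013194 = 1.3905.
P₀ = e^(−E₀/kT) / Z = 1.0000/1.3905 = 0.719.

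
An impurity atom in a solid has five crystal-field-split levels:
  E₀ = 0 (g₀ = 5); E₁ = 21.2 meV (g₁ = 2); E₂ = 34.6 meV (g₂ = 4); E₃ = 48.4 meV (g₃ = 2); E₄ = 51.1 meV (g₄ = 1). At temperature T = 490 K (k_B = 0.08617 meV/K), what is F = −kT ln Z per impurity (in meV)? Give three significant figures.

-92.3 meV

k_BT = 0.08617 × 490 K = 42.223 meV.
Eᵢ/kT = 0, 0.50210, 0.81946, 1.1463, 1.2102.
Z = Σ gᵢe^(−Eᵢ/kT) = 5·e^(−0) + 2·e^(−0.50210) + 4·e^(−0.81946) + 2·e^(−1.1463) + 1·e^(−1.2102) = 5.0000 + 1.2105 + 1.7627 + 0.63562 + 0.29814 = 8.9070.
F = −kT ln Z = −42.223 × ln(8.9070) = −42.223 × 2.1868 = -92.3 meV.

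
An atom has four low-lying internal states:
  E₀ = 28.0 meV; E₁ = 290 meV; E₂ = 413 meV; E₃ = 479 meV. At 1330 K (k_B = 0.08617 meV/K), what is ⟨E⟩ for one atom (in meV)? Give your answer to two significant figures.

70 meV

k_BT = 0.08617 × 1330 K = 114.6 meV.
Eᵢ/kT = 0.2443, 2.531, 3.604, 4.180.
Z = Σ e^(−Eᵢ/kT) = e^(−0.2443) + e^(−2.531) + e^(−3.604) + e^(−4.180) = 0.7833 + 0.07958 + 0.02721 + 0.01530 = 0.9054.
⟨E⟩ = Σ Eᵢ e^(−Eᵢ/kT) / Z = (28.0·0.7833 + 290·0.07958 + 413·0.02721 + 479·0.01530) / 0.9054 = 70 meV.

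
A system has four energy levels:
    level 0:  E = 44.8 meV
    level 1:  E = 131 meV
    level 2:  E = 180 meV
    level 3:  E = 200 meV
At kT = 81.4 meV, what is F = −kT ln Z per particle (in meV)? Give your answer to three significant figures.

Eᵢ/kT = 0.55037, 1.6093, 2.2113, 2.4570.
Z = Σ e^(−Eᵢ/kT) = e^(−0.55037) + e^(−1.6093) + e^(−2.2113) + e^(−2.4570) = 0.57674 + 0.20003 + 0.10956 + 0.085692 = 0.97202.
F = −kT ln Z = −81.4 × ln(0.97202) = −81.4 × -0.028379 = 2.31 meV.

2.31 meV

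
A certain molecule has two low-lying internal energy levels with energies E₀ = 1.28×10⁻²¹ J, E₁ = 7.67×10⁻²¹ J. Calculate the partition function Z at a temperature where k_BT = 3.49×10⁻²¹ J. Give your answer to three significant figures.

Eᵢ/kT = 0.36676, 2.1977.
Z = Σ e^(−Eᵢ/kT) = e^(−0.36676) + e^(−2.1977) = 0.69298 + 0.11106 = 0.80404.

Z = 0.804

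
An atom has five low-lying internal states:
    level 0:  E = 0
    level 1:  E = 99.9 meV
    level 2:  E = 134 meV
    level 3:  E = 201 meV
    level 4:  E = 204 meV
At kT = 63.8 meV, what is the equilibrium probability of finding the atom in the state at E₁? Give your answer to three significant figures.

Eᵢ/kT = 0, 1.5658, 2.1003, 3.1505, 3.1975.
Z = Σ e^(−Eᵢ/kT) = e^(−0) + e^(−1.5658) + e^(−2.1003) + e^(−3.1505) + e^(−3.1975) = 1.0000 + 0.20892 + 0.12242 + 0.042831 + 0.040864 = 1.4150.
P₁ = e^(−E₁/kT) / Z = 0.20892/1.4150 = 0.148.

0.148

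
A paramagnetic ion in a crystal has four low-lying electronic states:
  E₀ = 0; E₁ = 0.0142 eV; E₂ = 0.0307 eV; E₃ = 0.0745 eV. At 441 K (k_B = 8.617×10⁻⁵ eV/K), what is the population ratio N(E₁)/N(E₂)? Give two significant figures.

k_BT = 8.617×10⁻⁵ × 441 K = 0.03800 eV.
n₁/n₂ = exp[−(E₁−E₂)/kT] = exp(−(-0.0165 eV)/(0.03800 eV)) = exp(0.4342) = 1.5.

1.5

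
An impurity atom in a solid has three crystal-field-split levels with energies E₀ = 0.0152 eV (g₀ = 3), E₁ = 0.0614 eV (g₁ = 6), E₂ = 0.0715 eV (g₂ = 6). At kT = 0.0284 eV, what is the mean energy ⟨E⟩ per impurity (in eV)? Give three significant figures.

0.0354 eV

Eᵢ/kT = 0.53521, 2.1620, 2.5176.
Z = Σ gᵢe^(−Eᵢ/kT) = 3·e^(−0.53521) + 6·e^(−2.1620) + 6·e^(−2.5176) = 1.7566 + 0.69057 + 0.48392 = 2.9311.
⟨E⟩ = Σ Eᵢ gᵢe^(−Eᵢ/kT) / Z = (0.0152·1.7566 + 0.0614·0.69057 + 0.0715·0.48392) / 2.9311 = 0.0354 eV.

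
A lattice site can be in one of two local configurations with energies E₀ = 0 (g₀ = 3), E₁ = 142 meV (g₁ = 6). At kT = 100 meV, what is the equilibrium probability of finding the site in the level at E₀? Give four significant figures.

Eᵢ/kT = 0, 1.42000.
Z = Σ gᵢe^(−Eᵢ/kT) = 3·e^(−0) + 6·e^(−1.42000) = 3.00000 + 1.45028 = 4.45028.
P₀ = g₀ e^(−E₀/kT) / Z = 3.00000/4.45028 = 0.6741.

0.6741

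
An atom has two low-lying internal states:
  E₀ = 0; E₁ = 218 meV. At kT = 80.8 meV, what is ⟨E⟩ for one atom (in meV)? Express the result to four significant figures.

13.75 meV

Eᵢ/kT = 0, 2.69802.
Z = Σ e^(−Eᵢ/kT) = e^(−0) + e^(−2.69802) = 1.00000 + 0.0673387 = 1.06734.
⟨E⟩ = Σ Eᵢ e^(−Eᵢ/kT) / Z = (0·1.00000 + 218·0.0673387) / 1.06734 = 13.75 meV.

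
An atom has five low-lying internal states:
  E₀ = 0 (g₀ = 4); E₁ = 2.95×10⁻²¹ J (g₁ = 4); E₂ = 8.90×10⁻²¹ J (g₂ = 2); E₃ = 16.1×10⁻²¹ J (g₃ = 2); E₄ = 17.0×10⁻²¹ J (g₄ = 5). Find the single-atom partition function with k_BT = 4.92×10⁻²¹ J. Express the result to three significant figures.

Z = 6.76

Eᵢ/kT = 0, 0.59959, 1.8089, 3.2724, 3.4553.
Z = Σ gᵢe^(−Eᵢ/kT) = 4·e^(−0) + 4·e^(−0.59959) + 2·e^(−1.8089) + 2·e^(−3.2724) + 5·e^(−3.4553) = 4.0000 + 2.1961 + 0.32767 + 0.075831 + 0.15789 = 6.7575.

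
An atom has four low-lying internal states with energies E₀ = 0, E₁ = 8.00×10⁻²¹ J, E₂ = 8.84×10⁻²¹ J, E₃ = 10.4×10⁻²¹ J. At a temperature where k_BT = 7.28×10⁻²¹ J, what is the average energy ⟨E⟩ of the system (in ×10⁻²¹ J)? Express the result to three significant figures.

4.16 ×10⁻²¹ J

Eᵢ/kT = 0, 1.0989, 1.2143, 1.4286.
Z = Σ e^(−Eᵢ/kT) = e^(−0) + e^(−1.0989) + e^(−1.2143) + e^(−1.4286) = 1.0000 + 0.33324 + 0.29692 + 0.23964 = 1.8698.
⟨E⟩ = Σ Eᵢ e^(−Eᵢ/kT) / Z = (0·1.0000 + 8.00·0.33324 + 8.84·0.29692 + 10.4·0.23964) / 1.8698 = 4.16 ×10⁻²¹ J.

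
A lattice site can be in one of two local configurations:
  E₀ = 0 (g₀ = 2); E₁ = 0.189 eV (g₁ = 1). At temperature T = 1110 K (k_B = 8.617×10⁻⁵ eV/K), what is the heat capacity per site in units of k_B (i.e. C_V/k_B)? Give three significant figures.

0.237

k_BT = 8.617×10⁻⁵ × 1110 K = 0.095649 eV.
Eᵢ/kT = 0, 1.9760.
Z = Σ gᵢe^(−Eᵢ/kT) = 2·e^(−0) + 1·e^(−1.9760) = 2.0000 + 0.13862 = 2.1386.
⟨E⟩ = 0.012251 eV, ⟨E²⟩ = 0.0023154 eV².
C_V/k_B = (⟨E²⟩ − ⟨E⟩²)/(kT)² = (0.0023154 − 0.00015009)/0.0091487 = 0.237.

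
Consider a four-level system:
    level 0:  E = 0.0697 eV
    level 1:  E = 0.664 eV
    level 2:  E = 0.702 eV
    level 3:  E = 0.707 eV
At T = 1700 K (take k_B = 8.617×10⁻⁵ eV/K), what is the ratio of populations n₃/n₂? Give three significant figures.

k_BT = 8.617×10⁻⁵ × 1700 K = 0.14649 eV.
n₃/n₂ = exp[−(E₃−E₂)/kT] = exp(−(0.005 eV)/(0.14649 eV)) = exp(-0.034132) = 0.966.

0.966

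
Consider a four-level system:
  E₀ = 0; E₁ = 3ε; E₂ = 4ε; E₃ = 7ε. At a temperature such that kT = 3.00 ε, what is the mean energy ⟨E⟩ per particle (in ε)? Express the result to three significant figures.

Eᵢ/kT = 0, 1.0000, 1.3333, 2.3333.
Z = Σ e^(−Eᵢ/kT) = e^(−0) + e^(−1.0000) + e^(−1.3333) + e^(−2.3333) = 1.0000 + 0.36788 + 0.26361 + 0.096975 = 1.7285.
⟨E⟩ = Σ Eᵢ e^(−Eᵢ/kT) / Z = (0·1.0000 + 3·0.36788 + 4·0.26361 + 7·0.096975) / 1.7285 = 1.64 ε.

1.64 ε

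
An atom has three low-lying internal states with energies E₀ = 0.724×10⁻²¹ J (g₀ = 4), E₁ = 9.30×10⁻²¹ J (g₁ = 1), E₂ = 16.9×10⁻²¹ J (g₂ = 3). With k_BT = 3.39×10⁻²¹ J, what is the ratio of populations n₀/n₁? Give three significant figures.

n₀/n₁ = (g₀/g₁) exp[−(E₀−E₁)/kT] = (4/1) × exp(−(-8.576 ×10⁻²¹ J)/(3.39 ×10⁻²¹ J)) = (4/1) × exp(2.5298) = 50.2.

50.2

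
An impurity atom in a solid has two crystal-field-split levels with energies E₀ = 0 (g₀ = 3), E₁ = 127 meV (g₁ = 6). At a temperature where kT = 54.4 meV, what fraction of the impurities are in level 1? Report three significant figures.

0.162

Eᵢ/kT = 0, 2.3346.
Z = Σ gᵢe^(−Eᵢ/kT) = 3·e^(−0) + 6·e^(−2.3346) = 3.0000 + 0.58110 = 3.5811.
P₁ = g₁ e^(−E₁/kT) / Z = 0.58110/3.5811 = 0.162.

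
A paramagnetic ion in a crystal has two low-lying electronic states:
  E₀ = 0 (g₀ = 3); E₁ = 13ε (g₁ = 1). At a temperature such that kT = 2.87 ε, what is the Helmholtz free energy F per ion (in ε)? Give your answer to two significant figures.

Eᵢ/kT = 0, 4.530.
Z = Σ gᵢe^(−Eᵢ/kT) = 3·e^(−0) + 1·e^(−4.530) = 3.000 + 0.01078 = 3.011.
F = −kT ln Z = −2.87 × ln(3.011) = −2.87 × 1.102 = -3.2 ε.

-3.2 ε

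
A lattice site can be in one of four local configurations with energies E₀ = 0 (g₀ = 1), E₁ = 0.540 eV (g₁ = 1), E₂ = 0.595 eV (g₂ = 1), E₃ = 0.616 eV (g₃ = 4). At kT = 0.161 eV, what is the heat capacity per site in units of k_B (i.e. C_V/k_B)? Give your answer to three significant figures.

Eᵢ/kT = 0, 3.3540, 3.6957, 3.8261.
Z = Σ gᵢe^(−Eᵢ/kT) = 1·e^(−0) + 1·e^(−3.3540) + 1·e^(−3.6957) + 4·e^(−3.8261) = 1.0000 + 0.034944 + 0.024830 + 0.087178 = 1.1470.
⟨E⟩ = 0.076151 eV, ⟨E²⟩ = 0.045388 eV².
C_V/k_B = (⟨E²⟩ − ⟨E⟩²)/(kT)² = (0.045388 − 0.0057990)/0.025921 = 1.53.

1.53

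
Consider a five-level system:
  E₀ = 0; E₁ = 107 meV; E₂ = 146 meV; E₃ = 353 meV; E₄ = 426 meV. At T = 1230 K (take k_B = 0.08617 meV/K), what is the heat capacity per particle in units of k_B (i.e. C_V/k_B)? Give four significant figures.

k_BT = 0.08617 × 1230 K = 105.989 meV.
Eᵢ/kT = 0, 1.00954, 1.37750, 3.33053, 4.01929.
Z = Σ e^(−Eᵢ/kT) = e^(−0) + e^(−1.00954) + e^(−1.37750) + e^(−3.33053) + e^(−4.01929) = 1.00000 + 0.364387 + 0.252208 + 0.0357741 + 0.0179657 = 1.67033.
⟨E⟩ = 57.5296 meV, ⟨E²⟩ = 10336.9 meV².
C_V/k_B = (⟨E²⟩ − ⟨E⟩²)/(kT)² = (10336.9 − 3309.65)/11233.7 = 0.6256.

0.6256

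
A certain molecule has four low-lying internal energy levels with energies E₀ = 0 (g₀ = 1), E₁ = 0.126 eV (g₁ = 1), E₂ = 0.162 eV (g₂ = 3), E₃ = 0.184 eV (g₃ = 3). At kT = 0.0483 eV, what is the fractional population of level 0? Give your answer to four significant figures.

0.8033

Eᵢ/kT = 0, 2.60870, 3.35404, 3.80952.
Z = Σ gᵢe^(−Eᵢ/kT) = 1·e^(−0) + 1·e^(−2.60870) + 3·e^(−3.35404) + 3·e^(−3.80952) = 1.00000 + 0.0736302 + 0.104829 + 0.0664764 = 1.24494.
P₀ = g₀ e^(−E₀/kT) / Z = 1.00000/1.24494 = 0.8033.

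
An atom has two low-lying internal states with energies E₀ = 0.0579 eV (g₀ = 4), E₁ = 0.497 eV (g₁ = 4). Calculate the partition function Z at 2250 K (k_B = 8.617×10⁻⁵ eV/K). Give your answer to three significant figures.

Z = 3.28

k_BT = 8.617×10⁻⁵ × 2250 K = 0.19388 eV.
Eᵢ/kT = 0.29864, 2.5634.
Z = Σ gᵢe^(−Eᵢ/kT) = 4·e^(−0.29864) + 4·e^(−2.5634) = 2.9673 + 0.30817 = 3.2755.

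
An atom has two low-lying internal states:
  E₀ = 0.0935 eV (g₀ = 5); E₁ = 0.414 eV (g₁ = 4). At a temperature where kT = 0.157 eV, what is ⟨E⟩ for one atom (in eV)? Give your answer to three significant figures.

0.124 eV

Eᵢ/kT = 0.59554, 2.6369.
Z = Σ gᵢe^(−Eᵢ/kT) = 5·e^(−0.59554) + 4·e^(−2.6369) = 2.7563 + 0.28633 = 3.0426.
⟨E⟩ = Σ Eᵢ gᵢe^(−Eᵢ/kT) / Z = (0.0935·2.7563 + 0.414·0.28633) / 3.0426 = 0.124 eV.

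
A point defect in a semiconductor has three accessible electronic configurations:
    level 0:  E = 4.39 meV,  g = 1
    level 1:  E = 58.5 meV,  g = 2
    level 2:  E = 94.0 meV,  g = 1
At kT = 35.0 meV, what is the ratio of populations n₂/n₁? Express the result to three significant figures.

0.181

n₂/n₁ = (g₂/g₁) exp[−(E₂−E₁)/kT] = (1/2) × exp(−(35.5 meV)/(35.0 meV)) = (1/2) × exp(-1.0143) = 0.181.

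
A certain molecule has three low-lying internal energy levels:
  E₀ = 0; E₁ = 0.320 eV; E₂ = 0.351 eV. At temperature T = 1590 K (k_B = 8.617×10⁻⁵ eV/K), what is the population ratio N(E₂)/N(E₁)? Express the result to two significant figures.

0.80

k_BT = 8.617×10⁻⁵ × 1590 K = 0.1370 eV.
n₂/n₁ = exp[−(E₂−E₁)/kT] = exp(−(0.031 eV)/(0.1370 eV)) = exp(-0.2263) = 0.80.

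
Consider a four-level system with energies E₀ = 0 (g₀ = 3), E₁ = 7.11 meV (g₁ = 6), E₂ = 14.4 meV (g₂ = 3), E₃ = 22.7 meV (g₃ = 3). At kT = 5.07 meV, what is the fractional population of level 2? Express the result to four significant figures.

0.03740

Eᵢ/kT = 0, 1.40237, 2.84024, 4.47732.
Z = Σ gᵢe^(−Eᵢ/kT) = 3·e^(−0) + 6·e^(−1.40237) + 3·e^(−2.84024) + 3·e^(−4.47732) = 3.00000 + 1.47608 + 0.175235 + 0.0340915 = 4.68541.
P₂ = g₂ e^(−E₂/kT) / Z = 0.175235/4.68541 = 0.03740.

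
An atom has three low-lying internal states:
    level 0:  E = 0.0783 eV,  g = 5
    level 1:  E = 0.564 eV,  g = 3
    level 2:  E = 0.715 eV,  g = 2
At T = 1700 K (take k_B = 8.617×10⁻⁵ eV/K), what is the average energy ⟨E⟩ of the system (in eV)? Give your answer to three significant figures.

0.0918 eV

k_BT = 8.617×10⁻⁵ × 1700 K = 0.14649 eV.
Eᵢ/kT = 0.53451, 3.8501, 4.8809.
Z = Σ gᵢe^(−Eᵢ/kT) = 5·e^(−0.53451) + 3·e^(−3.8501) + 2·e^(−4.8809) = 2.9298 + 0.063833 + 0.015180 = 3.0088.
⟨E⟩ = Σ Eᵢ gᵢe^(−Eᵢ/kT) / Z = (0.0783·2.9298 + 0.564·0.063833 + 0.715·0.015180) / 3.0088 = 0.0918 eV.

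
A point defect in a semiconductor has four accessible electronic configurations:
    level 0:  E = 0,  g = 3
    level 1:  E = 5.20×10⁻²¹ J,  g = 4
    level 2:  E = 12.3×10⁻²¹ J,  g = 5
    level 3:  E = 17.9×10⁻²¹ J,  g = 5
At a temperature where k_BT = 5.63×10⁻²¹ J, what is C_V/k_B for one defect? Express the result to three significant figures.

0.754

Eᵢ/kT = 0, 0.92362, 2.1847, 3.1794.
Z = Σ gᵢe^(−Eᵢ/kT) = 3·e^(−0) + 4·e^(−0.92362) + 5·e^(−2.1847) + 5·e^(−3.1794) = 3.0000 + 1.5883 + 0.56256 + 0.20805 = 5.3589.
⟨E⟩ = 3.5274, ⟨E²⟩ = 36.336.
C_V/k_B = (⟨E²⟩ − ⟨E⟩²)/(kT)² = (36.336 − 12.443)/31.697 = 0.754.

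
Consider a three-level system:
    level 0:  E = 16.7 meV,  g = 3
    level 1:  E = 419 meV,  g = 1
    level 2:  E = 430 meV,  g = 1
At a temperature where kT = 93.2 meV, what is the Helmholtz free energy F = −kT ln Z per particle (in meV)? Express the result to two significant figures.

Eᵢ/kT = 0.1792, 4.496, 4.614.
Z = Σ gᵢe^(−Eᵢ/kT) = 3·e^(−0.1792) + 1·e^(−4.496) + 1·e^(−4.614) = 2.508 + 0.01115 + 0.009912 = 2.529.
F = −kT ln Z = −93.2 × ln(2.529) = −93.2 × 0.9278 = -86 meV.

-86 meV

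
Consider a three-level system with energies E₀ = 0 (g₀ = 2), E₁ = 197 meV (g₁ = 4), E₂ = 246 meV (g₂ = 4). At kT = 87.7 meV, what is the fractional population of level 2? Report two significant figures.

Eᵢ/kT = 0, 2.246, 2.805.
Z = Σ gᵢe^(−Eᵢ/kT) = 2·e^(−0) + 4·e^(−2.246) + 4·e^(−2.805) = 2.000 + 0.4233 + 0.2420 = 2.665.
P₂ = g₂ e^(−E₂/kT) / Z = 0.2420/2.665 = 0.091.

0.091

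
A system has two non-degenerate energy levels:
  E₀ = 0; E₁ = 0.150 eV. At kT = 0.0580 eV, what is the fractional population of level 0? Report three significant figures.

0.930

Eᵢ/kT = 0, 2.5862.
Z = Σ e^(−Eᵢ/kT) = e^(−0) + e^(−2.5862) = 1.0000 + 0.075306 = 1.0753.
P₀ = e^(−E₀/kT) / Z = 1.0000/1.0753 = 0.930.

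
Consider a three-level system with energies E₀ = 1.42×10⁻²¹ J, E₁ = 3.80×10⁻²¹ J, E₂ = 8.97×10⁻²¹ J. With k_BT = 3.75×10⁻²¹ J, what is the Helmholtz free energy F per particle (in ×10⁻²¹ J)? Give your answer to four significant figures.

Eᵢ/kT = 0.378667, 1.01333, 2.39200.
Z = Σ e^(−Eᵢ/kT) = e^(−0.378667) + e^(−1.01333) + e^(−2.39200) = 0.684774 + 0.363008 + 0.0914466 = 1.13923.
F = −kT ln Z = −3.75 × ln(1.13923) = −3.75 × 0.130353 = -0.4888 ×10⁻²¹ J.

-0.4888 ×10⁻²¹ J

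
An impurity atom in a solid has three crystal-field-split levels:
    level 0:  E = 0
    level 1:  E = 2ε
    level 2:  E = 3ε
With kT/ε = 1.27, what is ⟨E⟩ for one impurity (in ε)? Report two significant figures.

Eᵢ/kT = 0, 1.575, 2.362.
Z = Σ e^(−Eᵢ/kT) = e^(−0) + e^(−1.575) + e^(−2.362) = 1.000 + 0.2070 + 0.09423 = 1.301.
⟨E⟩ = Σ Eᵢ e^(−Eᵢ/kT) / Z = (0·1.000 + 2·0.2070 + 3·0.09423) / 1.301 = 0.54 ε.

0.54 ε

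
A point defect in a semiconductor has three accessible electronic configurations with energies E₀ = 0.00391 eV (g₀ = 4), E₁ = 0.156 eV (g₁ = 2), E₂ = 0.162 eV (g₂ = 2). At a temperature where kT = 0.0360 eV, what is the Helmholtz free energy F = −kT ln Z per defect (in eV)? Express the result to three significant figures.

-0.0465 eV

Eᵢ/kT = 0.10861, 4.3333, 4.5000.
Z = Σ gᵢe^(−Eᵢ/kT) = 4·e^(−0.10861) + 2·e^(−4.3333) + 2·e^(−4.5000) = 3.5883 + 0.026248 + 0.022218 = 3.6368.
F = −kT ln Z = −0.0360 × ln(3.6368) = −0.0360 × 1.2911 = -0.0465 eV.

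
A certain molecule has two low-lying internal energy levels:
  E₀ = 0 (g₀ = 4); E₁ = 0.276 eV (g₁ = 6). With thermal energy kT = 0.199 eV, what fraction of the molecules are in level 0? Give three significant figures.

Eᵢ/kT = 0, 1.3869.
Z = Σ gᵢe^(−Eᵢ/kT) = 4·e^(−0) + 6·e^(−1.3869) = 4.0000 + 1.4991 = 5.4991.
P₀ = g₀ e^(−E₀/kT) / Z = 4.0000/5.4991 = 0.727.

0.727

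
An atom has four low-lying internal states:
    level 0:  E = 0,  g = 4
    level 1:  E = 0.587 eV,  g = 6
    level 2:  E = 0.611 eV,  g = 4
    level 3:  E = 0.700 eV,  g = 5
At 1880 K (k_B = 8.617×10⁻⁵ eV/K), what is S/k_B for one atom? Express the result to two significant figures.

k_BT = 8.617×10⁻⁵ × 1880 K = 0.1620 eV.
Eᵢ/kT = 0, 3.623, 3.772, 4.321.
Z = Σ gᵢe^(−Eᵢ/kT) = 4·e^(−0) + 6·e^(−3.623) + 4·e^(−3.772) + 5·e^(−4.321) = 4.000 + 0.1602 + 0.09202 + 0.06643 = 4.319.
⟨E⟩ = Σ EᵢPᵢ = 0.04556 eV.
S/k_B = ln Z + ⟨E⟩/kT = ln(4.319) + 0.04556/0.1620 = 1.463 + 0.2812 = 1.7.

1.7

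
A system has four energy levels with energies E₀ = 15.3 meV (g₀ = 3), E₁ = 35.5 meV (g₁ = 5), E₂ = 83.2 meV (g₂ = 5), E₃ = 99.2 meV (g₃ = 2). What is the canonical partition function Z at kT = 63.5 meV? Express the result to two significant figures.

Z = 7.0

Eᵢ/kT = 0.2409, 0.5591, 1.310, 1.562.
Z = Σ gᵢe^(−Eᵢ/kT) = 3·e^(−0.2409) + 5·e^(−0.5591) + 5·e^(−1.310) + 2·e^(−1.562) = 2.358 + 2.859 + 1.349 + 0.4194 = 6.985.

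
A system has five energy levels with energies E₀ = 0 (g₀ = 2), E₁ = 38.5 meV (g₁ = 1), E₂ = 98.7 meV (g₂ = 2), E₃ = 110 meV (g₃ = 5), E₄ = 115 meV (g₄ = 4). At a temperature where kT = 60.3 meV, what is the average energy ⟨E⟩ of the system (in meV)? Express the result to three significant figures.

Eᵢ/kT = 0, 0.63847, 1.6368, 1.8242, 1.9071.
Z = Σ gᵢe^(−Eᵢ/kT) = 2·e^(−0) + 1·e^(−0.63847) + 2·e^(−1.6368) + 5·e^(−1.8242) + 4·e^(−1.9071) = 2.0000 + 0.52810 + 0.38920 + 0.80673 + 0.59404 = 4.3181.
⟨E⟩ = Σ Eᵢ gᵢe^(−Eᵢ/kT) / Z = (0·2.0000 + 38.5·0.52810 + 98.7·0.38920 + 110·0.80673 + 115·0.59404) / 4.3181 = 50.0 meV.

50.0 meV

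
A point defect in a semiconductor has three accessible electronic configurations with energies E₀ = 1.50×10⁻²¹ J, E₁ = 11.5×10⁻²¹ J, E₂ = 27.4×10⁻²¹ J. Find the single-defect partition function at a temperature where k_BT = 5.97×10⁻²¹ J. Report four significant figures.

Z = 0.9337

Eᵢ/kT = 0.251256, 1.92630, 4.58961.
Z = Σ e^(−Eᵢ/kT) = e^(−0.251256) + e^(−1.92630) + e^(−4.58961) = 0.777823 + 0.145686 + 0.0101568 = 0.933666.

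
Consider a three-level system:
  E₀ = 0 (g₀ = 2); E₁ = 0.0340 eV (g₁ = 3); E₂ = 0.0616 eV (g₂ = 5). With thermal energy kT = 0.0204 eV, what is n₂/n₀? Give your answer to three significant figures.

0.122

n₂/n₀ = (g₂/g₀) exp[−(E₂−E₀)/kT] = (5/2) × exp(−(0.0616 eV)/(0.0204 eV)) = (5/2) × exp(-3.0196) = 0.122.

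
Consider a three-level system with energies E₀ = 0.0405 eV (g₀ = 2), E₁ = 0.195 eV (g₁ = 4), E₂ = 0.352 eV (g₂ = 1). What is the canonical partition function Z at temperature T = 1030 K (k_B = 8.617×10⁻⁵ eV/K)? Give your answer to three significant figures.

Z = 1.73

k_BT = 8.617×10⁻⁵ × 1030 K = 0.088755 eV.
Eᵢ/kT = 0.45631, 2.1971, 3.9660.
Z = Σ gᵢe^(−Eᵢ/kT) = 2·e^(−0.45631) + 4·e^(−2.1971) + 1·e^(−3.9660) = 1.2672 + 0.44450 + 0.018949 = 1.7306.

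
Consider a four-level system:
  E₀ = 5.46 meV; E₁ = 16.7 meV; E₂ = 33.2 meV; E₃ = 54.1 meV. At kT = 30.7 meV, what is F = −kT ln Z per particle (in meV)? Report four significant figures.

Eᵢ/kT = 0.177850, 0.543974, 1.08143, 1.76221.
Z = Σ e^(−Eᵢ/kT) = e^(−0.177850) + e^(−0.543974) + e^(−1.08143) + e^(−1.76221) = 0.837068 + 0.580437 + 0.339110 + 0.171665 = 1.92828.
F = −kT ln Z = −30.7 × ln(1.92828) = −30.7 × 0.656628 = -20.16 meV.

-20.16 meV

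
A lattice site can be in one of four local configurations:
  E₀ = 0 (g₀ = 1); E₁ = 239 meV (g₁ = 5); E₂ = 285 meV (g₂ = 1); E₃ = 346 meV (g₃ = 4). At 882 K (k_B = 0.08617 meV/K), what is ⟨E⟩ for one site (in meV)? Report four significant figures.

k_BT = 0.08617 × 882 K = 76.0019 meV.
Eᵢ/kT = 0, 3.14466, 3.74991, 4.55252.
Z = Σ gᵢe^(−Eᵢ/kT) = 1·e^(−0) + 5·e^(−3.14466) + 1·e^(−3.74991) + 4·e^(−4.55252) = 1.00000 + 0.215408 + 0.0235199 + 0.0421624 = 1.28109.
⟨E⟩ = Σ Eᵢ gᵢe^(−Eᵢ/kT) / Z = (0·1.00000 + 239·0.215408 + 285·0.0235199 + 346·0.0421624) / 1.28109 = 56.81 meV.

56.81 meV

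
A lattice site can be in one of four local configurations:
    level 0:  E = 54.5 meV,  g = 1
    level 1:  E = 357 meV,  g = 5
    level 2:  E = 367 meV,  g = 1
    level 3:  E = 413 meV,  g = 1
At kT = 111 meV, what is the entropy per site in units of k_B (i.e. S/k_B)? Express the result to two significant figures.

1.2

Eᵢ/kT = 0.4910, 3.216, 3.306, 3.721.
Z = Σ gᵢe^(−Eᵢ/kT) = 1·e^(−0.4910) + 5·e^(−3.216) + 1·e^(−3.306) + 1·e^(−3.721) = 0.6120 + 0.2006 + 0.03666 + 0.02421 = 0.8735.
⟨E⟩ = Σ EᵢPᵢ = 147.0 meV.
S/k_B = ln Z + ⟨E⟩/kT = ln(0.8735) + 147.0/111 = -0.1352 + 1.324 = 1.2.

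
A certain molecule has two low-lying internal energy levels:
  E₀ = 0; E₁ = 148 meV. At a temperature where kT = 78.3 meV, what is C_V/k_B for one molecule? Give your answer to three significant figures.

0.407

Eᵢ/kT = 0, 1.8902.
Z = Σ e^(−Eᵢ/kT) = e^(−0) + e^(−1.8902) = 1.0000 + 0.15104 = 1.1510.
⟨E⟩ = 19.421 meV, ⟨E²⟩ = 2874.4 meV².
C_V/k_B = (⟨E²⟩ − ⟨E⟩²)/(kT)² = (2874.4 − 377.18)/6130.9 = 0.407.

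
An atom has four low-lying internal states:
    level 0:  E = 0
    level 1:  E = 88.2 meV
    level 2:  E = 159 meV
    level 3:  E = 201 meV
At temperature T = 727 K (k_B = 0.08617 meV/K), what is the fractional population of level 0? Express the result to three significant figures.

0.733

k_BT = 0.08617 × 727 K = 62.646 meV.
Eᵢ/kT = 0, 1.4079, 2.5381, 3.2085.
Z = Σ e^(−Eᵢ/kT) = e^(−0) + e^(−1.4079) + e^(−2.5381) + e^(−3.2085) = 1.0000 + 0.24466 + 0.079016 + 0.040417 = 1.3641.
P₀ = e^(−E₀/kT) / Z = 1.0000/1.3641 = 0.733.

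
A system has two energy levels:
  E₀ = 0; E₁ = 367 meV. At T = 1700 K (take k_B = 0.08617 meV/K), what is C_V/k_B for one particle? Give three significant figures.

0.438

k_BT = 0.08617 × 1700 K = 146.49 meV.
Eᵢ/kT = 0, 2.5053.
Z = Σ e^(−Eᵢ/kT) = e^(−0) + e^(−2.5053) = 1.0000 + 0.081651 = 1.0817.
⟨E⟩ = 27.703 meV, ⟨E²⟩ = 10167 meV².
C_V/k_B = (⟨E²⟩ − ⟨E⟩²)/(kT)² = (10167 − 767.46)/21459 = 0.438.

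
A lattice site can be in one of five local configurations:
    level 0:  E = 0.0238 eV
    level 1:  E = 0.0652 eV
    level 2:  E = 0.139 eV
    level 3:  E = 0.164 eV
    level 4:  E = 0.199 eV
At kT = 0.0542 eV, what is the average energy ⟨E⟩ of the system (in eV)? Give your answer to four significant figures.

Eᵢ/kT = 0.439114, 1.20295, 2.56458, 3.02583, 3.67159.
Z = Σ e^(−Eᵢ/kT) = e^(−0.439114) + e^(−1.20295) + e^(−2.56458) + e^(−3.02583) + e^(−3.67159) = 0.644607 + 0.300307 + 0.0769515 + 0.0485175 + 0.0254360 = 1.09582.
⟨E⟩ = Σ Eᵢ e^(−Eᵢ/kT) / Z = (0.0238·0.644607 + 0.0652·0.300307 + 0.139·0.0769515 + 0.164·0.0485175 + 0.199·0.0254360) / 1.09582 = 0.05351 eV.

0.05351 eV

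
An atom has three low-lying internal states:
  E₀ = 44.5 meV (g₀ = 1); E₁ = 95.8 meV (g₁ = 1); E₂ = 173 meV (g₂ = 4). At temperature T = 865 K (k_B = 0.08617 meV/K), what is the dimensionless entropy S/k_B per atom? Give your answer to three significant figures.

1.51

k_BT = 0.08617 × 865 K = 74.537 meV.
Eᵢ/kT = 0.59702, 1.2853, 2.3210.
Z = Σ gᵢe^(−Eᵢ/kT) = 1·e^(−0.59702) + 1·e^(−1.2853) + 4·e^(−2.3210) = 0.55045 + 0.27657 + 0.39270 = 1.2197.
⟨E⟩ = Σ EᵢPᵢ = 97.506 meV.
S/k_B = ln Z + ⟨E⟩/kT = ln(1.2197) + 97.506/74.537 = 0.19860 + 1.3082 = 1.51.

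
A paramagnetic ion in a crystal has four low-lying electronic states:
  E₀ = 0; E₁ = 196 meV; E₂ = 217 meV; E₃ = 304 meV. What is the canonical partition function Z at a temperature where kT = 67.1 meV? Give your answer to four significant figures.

Eᵢ/kT = 0, 2.92101, 3.23398, 4.53055.
Z = Σ e^(−Eᵢ/kT) = e^(−0) + e^(−2.92101) + e^(−3.23398) + e^(−4.53055) = 1.00000 + 0.0538792 + 0.0394004 + 0.0107747 = 1.10405.

Z = 1.104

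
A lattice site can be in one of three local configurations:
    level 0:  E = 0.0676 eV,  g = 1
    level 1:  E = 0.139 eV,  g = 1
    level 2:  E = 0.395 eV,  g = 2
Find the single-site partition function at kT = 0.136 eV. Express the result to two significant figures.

Eᵢ/kT = 0.4971, 1.022, 2.904.
Z = Σ gᵢe^(−Eᵢ/kT) = 1·e^(−0.4971) + 1·e^(−1.022) + 2·e^(−2.904) = 0.6083 + 0.3599 + 0.1096 = 1.078.

Z = 1.1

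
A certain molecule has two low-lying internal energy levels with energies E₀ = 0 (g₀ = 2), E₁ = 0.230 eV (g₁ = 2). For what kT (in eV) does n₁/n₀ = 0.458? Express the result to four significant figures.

0.2945 eV

n₁/n₀ = (g₁/g₀) exp[−(E₁−E₀)/kT] = 0.458.
⇒ (E₁−E₀)/kT = ln((2/2)/0.458) = ln(2.18341) = 0.780888.
kT = 0.230 eV / 0.780888 = 0.2945 eV.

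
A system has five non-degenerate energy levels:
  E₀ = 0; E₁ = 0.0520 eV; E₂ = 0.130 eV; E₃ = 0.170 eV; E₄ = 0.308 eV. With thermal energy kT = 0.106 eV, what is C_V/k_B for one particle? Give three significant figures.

Eᵢ/kT = 0, 0.49057, 1.2264, 1.6038, 2.9057.
Z = Σ e^(−Eᵢ/kT) = e^(−0) + e^(−0.49057) + e^(−1.2264) + e^(−1.6038) + e^(−2.9057) = 1.0000 + 0.61228 + 0.29335 + 0.20113 + 0.054710 = 2.1615.
⟨E⟩ = 0.055987 eV, ⟨E²⟩ = 0.0081498 eV².
C_V/k_B = (⟨E²⟩ − ⟨E⟩²)/(kT)² = (0.0081498 − 0.0031345)/0.011236 = 0.446.

0.446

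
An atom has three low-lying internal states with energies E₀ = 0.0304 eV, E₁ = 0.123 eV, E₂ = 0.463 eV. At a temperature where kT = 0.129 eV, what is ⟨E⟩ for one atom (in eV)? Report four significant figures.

Eᵢ/kT = 0.235659, 0.953488, 3.58915.
Z = Σ e^(−Eᵢ/kT) = e^(−0.235659) + e^(−0.953488) + e^(−3.58915) = 0.790050 + 0.385394 + 0.0276218 = 1.20307.
⟨E⟩ = Σ Eᵢ e^(−Eᵢ/kT) / Z = (0.0304·0.790050 + 0.123·0.385394 + 0.463·0.0276218) / 1.20307 = 0.07000 eV.

0.07000 eV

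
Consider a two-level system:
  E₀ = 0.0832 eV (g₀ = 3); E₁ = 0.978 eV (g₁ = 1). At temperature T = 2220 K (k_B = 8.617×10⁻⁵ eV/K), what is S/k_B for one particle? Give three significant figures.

k_BT = 8.617×10⁻⁵ × 2220 K = 0.19130 eV.
Eᵢ/kT = 0.43492, 5.1124.
Z = Σ gᵢe^(−Eᵢ/kT) = 3·e^(−0.43492) + 1·e^(−5.1124) = 1.9419 + 0.0060216 = 1.9479.
⟨E⟩ = Σ EᵢPᵢ = 0.085967 eV.
S/k_B = ln Z + ⟨E⟩/kT = ln(1.9479) + 0.085967/0.19130 = 0.66675 + 0.44938 = 1.12.

1.12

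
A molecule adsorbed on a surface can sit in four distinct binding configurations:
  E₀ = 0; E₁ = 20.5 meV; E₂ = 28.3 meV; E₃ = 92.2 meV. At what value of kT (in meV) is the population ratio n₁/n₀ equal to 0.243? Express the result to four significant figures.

n₁/n₀ = exp[−(E₁−E₀)/kT] = 0.243.
⇒ (E₁−E₀)/kT = ln(1/0.243) = ln(4.11523) = 1.41469.
kT = 20.5 meV / 1.41469 = 14.49 meV.

14.49 meV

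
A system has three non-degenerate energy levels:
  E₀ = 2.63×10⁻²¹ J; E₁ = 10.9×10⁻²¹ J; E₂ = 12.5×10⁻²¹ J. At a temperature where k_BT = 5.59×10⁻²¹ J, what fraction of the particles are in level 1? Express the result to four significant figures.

Eᵢ/kT = 0.470483, 1.94991, 2.23614.
Z = Σ e^(−Eᵢ/kT) = e^(−0.470483) + e^(−1.94991) + e^(−2.23614) = 0.624700 + 0.142287 + 0.106870 = 0.873857.
P₁ = e^(−E₁/kT) / Z = 0.142287/0.873857 = 0.1628.

0.1628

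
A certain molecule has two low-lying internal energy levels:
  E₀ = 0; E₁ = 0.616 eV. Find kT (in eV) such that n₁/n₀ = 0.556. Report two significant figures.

1.0 eV

n₁/n₀ = exp[−(E₁−E₀)/kT] = 0.556.
⇒ (E₁−E₀)/kT = ln(1/0.556) = ln(1.799) = 0.5872.
kT = 0.616 eV / 0.5872 = 1.0 eV.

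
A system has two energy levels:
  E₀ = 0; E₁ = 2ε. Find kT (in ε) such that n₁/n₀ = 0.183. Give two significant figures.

1.2 ε

n₁/n₀ = exp[−(E₁−E₀)/kT] = 0.183.
⇒ (E₁−E₀)/kT = ln(1/0.183) = ln(5.464) = 1.698.
kT = 2ε / 1.698 = 1.2 ε.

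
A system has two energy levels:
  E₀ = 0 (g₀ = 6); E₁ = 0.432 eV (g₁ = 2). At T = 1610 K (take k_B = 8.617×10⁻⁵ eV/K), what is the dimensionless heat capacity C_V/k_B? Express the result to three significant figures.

0.139

k_BT = 8.617×10⁻⁵ × 1610 K = 0.13873 eV.
Eᵢ/kT = 0, 3.1140.
Z = Σ gᵢe^(−Eᵢ/kT) = 6·e^(−0) + 2·e^(−3.1140) = 6.0000 + 0.088846 = 6.0888.
⟨E⟩ = 0.0063036 eV, ⟨E²⟩ = 0.0027232 eV².
C_V/k_B = (⟨E²⟩ − ⟨E⟩²)/(kT)² = (0.0027232 − 0.000039735)/0.019246 = 0.139.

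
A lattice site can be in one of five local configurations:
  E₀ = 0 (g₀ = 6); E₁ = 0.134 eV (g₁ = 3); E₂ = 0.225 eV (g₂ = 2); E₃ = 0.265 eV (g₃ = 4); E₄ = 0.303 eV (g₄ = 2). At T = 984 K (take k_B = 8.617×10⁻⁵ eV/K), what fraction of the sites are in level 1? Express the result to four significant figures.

k_BT = 8.617×10⁻⁵ × 984 K = 0.0847913 eV.
Eᵢ/kT = 0, 1.58035, 2.65357, 3.12532, 3.57348.
Z = Σ gᵢe^(−Eᵢ/kT) = 6·e^(−0) + 3·e^(−1.58035) + 2·e^(−2.65357) + 4·e^(−3.12532) + 2·e^(−3.57348) = 6.00000 + 0.617709 + 0.140799 + 0.175692 + 0.0561161 = 6.99032.
P₁ = g₁ e^(−E₁/kT) / Z = 0.617709/6.99032 = 0.08837.

0.08837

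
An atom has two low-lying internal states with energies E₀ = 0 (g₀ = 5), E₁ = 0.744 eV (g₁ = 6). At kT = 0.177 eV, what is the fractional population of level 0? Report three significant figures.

Eᵢ/kT = 0, 4.2034.
Z = Σ gᵢe^(−Eᵢ/kT) = 5·e^(−0) + 6·e^(−4.2034) = 5.0000 + 0.089668 = 5.0897.
P₀ = g₀ e^(−E₀/kT) / Z = 5.0000/5.0897 = 0.982.

0.982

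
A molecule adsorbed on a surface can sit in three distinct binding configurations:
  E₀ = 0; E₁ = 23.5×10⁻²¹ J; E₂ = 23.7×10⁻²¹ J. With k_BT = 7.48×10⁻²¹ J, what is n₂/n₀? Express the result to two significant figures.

n₂/n₀ = exp[−(E₂−E₀)/kT] = exp(−(23.7 ×10⁻²¹ J)/(7.48 ×10⁻²¹ J)) = exp(-3.168) = 0.042.

0.042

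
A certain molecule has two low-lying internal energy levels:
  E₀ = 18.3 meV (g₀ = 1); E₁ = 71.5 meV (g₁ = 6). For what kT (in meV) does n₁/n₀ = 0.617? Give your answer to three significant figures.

n₁/n₀ = (g₁/g₀) exp[−(E₁−E₀)/kT] = 0.617.
⇒ (E₁−E₀)/kT = ln((6/1)/0.617) = ln(9.7245) = 2.2746.
kT = 53.2 meV / 2.2746 = 23.4 meV.

23.4 meV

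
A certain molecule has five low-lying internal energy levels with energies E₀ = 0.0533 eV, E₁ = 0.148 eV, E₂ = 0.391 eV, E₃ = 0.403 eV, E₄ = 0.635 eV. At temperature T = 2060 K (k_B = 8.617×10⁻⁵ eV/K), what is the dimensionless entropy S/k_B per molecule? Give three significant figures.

k_BT = 8.617×10⁻⁵ × 2060 K = 0.17751 eV.
Eᵢ/kT = 0.30026, 0.83376, 2.2027, 2.2703, 3.5773.
Z = Σ e^(−Eᵢ/kT) = e^(−0.30026) + e^(−0.83376) + e^(−2.2027) + e^(−2.2703) + e^(−3.5773) = 0.74063 + 0.43441 + 0.11050 + 0.10328 + 0.027951 = 1.4168.
⟨E⟩ = Σ EᵢPᵢ = 0.14564 eV.
S/k_B = ln Z + ⟨E⟩/kT = ln(1.4168) + 0.14564/0.17751 = 0.34840 + 0.82046 = 1.17.

1.17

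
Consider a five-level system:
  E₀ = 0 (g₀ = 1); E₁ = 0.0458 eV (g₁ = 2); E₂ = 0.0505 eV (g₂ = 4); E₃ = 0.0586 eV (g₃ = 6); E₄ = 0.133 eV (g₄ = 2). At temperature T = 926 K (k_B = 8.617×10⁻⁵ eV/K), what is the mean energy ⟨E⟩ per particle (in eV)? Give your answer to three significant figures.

0.0503 eV

k_BT = 8.617×10⁻⁵ × 926 K = 0.079793 eV.
Eᵢ/kT = 0, 0.57399, 0.63289, 0.73440, 1.6668.
Z = Σ gᵢe^(−Eᵢ/kT) = 1·e^(−0) + 2·e^(−0.57399) + 4·e^(−0.63289) + 6·e^(−0.73440) + 2·e^(−1.6668) = 1.0000 + 1.1265 + 2.1242 + 2.8788 + 0.37770 = 7.5072.
⟨E⟩ = Σ Eᵢ gᵢe^(−Eᵢ/kT) / Z = (0·1.0000 + 0.0458·1.1265 + 0.0505·2.1242 + 0.0586·2.8788 + 0.133·0.37770) / 7.5072 = 0.0503 eV.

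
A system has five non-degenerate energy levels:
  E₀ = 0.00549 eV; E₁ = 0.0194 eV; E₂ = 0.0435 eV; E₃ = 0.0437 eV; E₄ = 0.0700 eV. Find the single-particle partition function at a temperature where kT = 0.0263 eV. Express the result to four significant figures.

Eᵢ/kT = 0.208745, 0.737643, 1.65399, 1.66160, 2.66160.
Z = Σ e^(−Eᵢ/kT) = e^(−0.208745) + e^(−0.737643) + e^(−1.65399) + e^(−1.66160) + e^(−2.66160) = 0.811602 + 0.478240 + 0.191285 + 0.189835 + 0.0698364 = 1.74080.

Z = 1.741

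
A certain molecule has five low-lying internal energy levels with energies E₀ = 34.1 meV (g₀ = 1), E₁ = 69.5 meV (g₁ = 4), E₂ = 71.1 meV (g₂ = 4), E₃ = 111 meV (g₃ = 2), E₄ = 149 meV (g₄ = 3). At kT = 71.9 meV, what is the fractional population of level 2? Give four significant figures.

0.3354

Eᵢ/kT = 0.474270, 0.966620, 0.988873, 1.54381, 2.07232.
Z = Σ gᵢe^(−Eᵢ/kT) = 1·e^(−0.474270) + 4·e^(−0.966620) + 4·e^(−0.988873) + 2·e^(−1.54381) + 3·e^(−2.07232) = 0.622339 + 1.52147 + 1.48798 + 0.427132 + 0.377680 = 4.43660.
P₂ = g₂ e^(−E₂/kT) / Z = 1.48798/4.43660 = 0.3354.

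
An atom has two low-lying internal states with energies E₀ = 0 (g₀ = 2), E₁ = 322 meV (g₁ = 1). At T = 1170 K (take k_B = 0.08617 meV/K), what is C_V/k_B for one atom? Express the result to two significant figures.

k_BT = 0.08617 × 1170 K = 100.8 meV.
Eᵢ/kT = 0, 3.194.
Z = Σ gᵢe^(−Eᵢ/kT) = 2·e^(−0) + 1·e^(−3.194) = 2.000 + 0.04101 = 2.041.
⟨E⟩ = 6.470 meV, ⟨E²⟩ = 2083 meV².
C_V/k_B = (⟨E²⟩ − ⟨E⟩²)/(kT)² = (2083 − 41.86)/10160 = 0.20.

0.20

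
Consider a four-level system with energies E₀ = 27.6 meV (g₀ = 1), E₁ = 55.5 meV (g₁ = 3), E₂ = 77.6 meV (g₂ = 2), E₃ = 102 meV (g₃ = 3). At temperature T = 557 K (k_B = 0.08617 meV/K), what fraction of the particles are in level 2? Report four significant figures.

0.1755

k_BT = 0.08617 × 557 K = 47.9967 meV.
Eᵢ/kT = 0.575040, 1.15633, 1.61678, 2.12515.
Z = Σ gᵢe^(−Eᵢ/kT) = 1·e^(−0.575040) + 3·e^(−1.15633) + 2·e^(−1.61678) + 3·e^(−2.12515) = 0.562682 + 0.943916 + 0.397074 + 0.358245 = 2.26192.
P₂ = g₂ e^(−E₂/kT) / Z = 0.397074/2.26192 = 0.1755.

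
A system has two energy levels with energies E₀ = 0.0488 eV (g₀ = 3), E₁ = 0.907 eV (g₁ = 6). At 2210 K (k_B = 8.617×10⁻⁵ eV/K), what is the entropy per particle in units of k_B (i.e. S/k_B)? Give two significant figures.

k_BT = 8.617×10⁻⁵ × 2210 K = 0.1904 eV.
Eᵢ/kT = 0.2563, 4.764.
Z = Σ gᵢe^(−Eᵢ/kT) = 3·e^(−0.2563) + 6·e^(−4.764) = 2.322 + 0.05119 = 2.373.
⟨E⟩ = Σ EᵢPᵢ = 0.06732 eV.
S/k_B = ln Z + ⟨E⟩/kT = ln(2.373) + 0.06732/0.1904 = 0.8642 + 0.3536 = 1.2.

1.2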